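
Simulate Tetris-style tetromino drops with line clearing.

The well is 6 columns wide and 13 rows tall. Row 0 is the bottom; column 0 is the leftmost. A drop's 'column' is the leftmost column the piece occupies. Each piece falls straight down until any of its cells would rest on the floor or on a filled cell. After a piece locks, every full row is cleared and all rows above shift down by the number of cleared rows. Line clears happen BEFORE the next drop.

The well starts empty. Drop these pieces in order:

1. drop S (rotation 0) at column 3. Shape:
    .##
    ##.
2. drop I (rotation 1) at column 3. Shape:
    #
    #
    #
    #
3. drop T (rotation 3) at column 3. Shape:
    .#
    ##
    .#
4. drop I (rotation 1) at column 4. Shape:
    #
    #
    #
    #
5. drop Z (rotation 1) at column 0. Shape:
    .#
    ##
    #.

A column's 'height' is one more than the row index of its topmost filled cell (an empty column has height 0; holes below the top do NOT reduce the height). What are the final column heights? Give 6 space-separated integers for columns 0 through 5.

Answer: 2 3 0 6 11 2

Derivation:
Drop 1: S rot0 at col 3 lands with bottom-row=0; cleared 0 line(s) (total 0); column heights now [0 0 0 1 2 2], max=2
Drop 2: I rot1 at col 3 lands with bottom-row=1; cleared 0 line(s) (total 0); column heights now [0 0 0 5 2 2], max=5
Drop 3: T rot3 at col 3 lands with bottom-row=4; cleared 0 line(s) (total 0); column heights now [0 0 0 6 7 2], max=7
Drop 4: I rot1 at col 4 lands with bottom-row=7; cleared 0 line(s) (total 0); column heights now [0 0 0 6 11 2], max=11
Drop 5: Z rot1 at col 0 lands with bottom-row=0; cleared 0 line(s) (total 0); column heights now [2 3 0 6 11 2], max=11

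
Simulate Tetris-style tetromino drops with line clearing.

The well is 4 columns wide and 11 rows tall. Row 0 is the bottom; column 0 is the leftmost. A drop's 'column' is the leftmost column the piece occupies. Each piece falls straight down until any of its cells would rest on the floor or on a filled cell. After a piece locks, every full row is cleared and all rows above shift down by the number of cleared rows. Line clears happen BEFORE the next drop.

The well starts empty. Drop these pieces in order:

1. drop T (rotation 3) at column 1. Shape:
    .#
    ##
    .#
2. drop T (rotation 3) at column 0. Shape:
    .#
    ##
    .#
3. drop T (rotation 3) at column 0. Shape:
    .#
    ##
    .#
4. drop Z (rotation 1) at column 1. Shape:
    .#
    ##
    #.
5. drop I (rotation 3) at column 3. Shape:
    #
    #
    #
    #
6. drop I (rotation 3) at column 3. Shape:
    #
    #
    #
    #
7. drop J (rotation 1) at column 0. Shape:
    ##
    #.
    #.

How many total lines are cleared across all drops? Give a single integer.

Answer: 0

Derivation:
Drop 1: T rot3 at col 1 lands with bottom-row=0; cleared 0 line(s) (total 0); column heights now [0 2 3 0], max=3
Drop 2: T rot3 at col 0 lands with bottom-row=2; cleared 0 line(s) (total 0); column heights now [4 5 3 0], max=5
Drop 3: T rot3 at col 0 lands with bottom-row=5; cleared 0 line(s) (total 0); column heights now [7 8 3 0], max=8
Drop 4: Z rot1 at col 1 lands with bottom-row=8; cleared 0 line(s) (total 0); column heights now [7 10 11 0], max=11
Drop 5: I rot3 at col 3 lands with bottom-row=0; cleared 0 line(s) (total 0); column heights now [7 10 11 4], max=11
Drop 6: I rot3 at col 3 lands with bottom-row=4; cleared 0 line(s) (total 0); column heights now [7 10 11 8], max=11
Drop 7: J rot1 at col 0 lands with bottom-row=8; cleared 0 line(s) (total 0); column heights now [11 11 11 8], max=11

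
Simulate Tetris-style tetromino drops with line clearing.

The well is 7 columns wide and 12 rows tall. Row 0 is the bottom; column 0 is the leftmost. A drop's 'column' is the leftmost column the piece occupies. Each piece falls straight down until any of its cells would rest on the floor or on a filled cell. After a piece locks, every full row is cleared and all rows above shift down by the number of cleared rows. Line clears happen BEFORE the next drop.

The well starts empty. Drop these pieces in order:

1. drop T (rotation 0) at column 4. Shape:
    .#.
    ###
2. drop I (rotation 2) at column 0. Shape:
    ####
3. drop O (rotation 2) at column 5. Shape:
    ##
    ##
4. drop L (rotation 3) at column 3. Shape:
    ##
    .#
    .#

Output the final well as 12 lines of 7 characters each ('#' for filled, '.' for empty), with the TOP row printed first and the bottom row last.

Drop 1: T rot0 at col 4 lands with bottom-row=0; cleared 0 line(s) (total 0); column heights now [0 0 0 0 1 2 1], max=2
Drop 2: I rot2 at col 0 lands with bottom-row=0; cleared 1 line(s) (total 1); column heights now [0 0 0 0 0 1 0], max=1
Drop 3: O rot2 at col 5 lands with bottom-row=1; cleared 0 line(s) (total 1); column heights now [0 0 0 0 0 3 3], max=3
Drop 4: L rot3 at col 3 lands with bottom-row=0; cleared 0 line(s) (total 1); column heights now [0 0 0 3 3 3 3], max=3

Answer: .......
.......
.......
.......
.......
.......
.......
.......
.......
...####
....###
....##.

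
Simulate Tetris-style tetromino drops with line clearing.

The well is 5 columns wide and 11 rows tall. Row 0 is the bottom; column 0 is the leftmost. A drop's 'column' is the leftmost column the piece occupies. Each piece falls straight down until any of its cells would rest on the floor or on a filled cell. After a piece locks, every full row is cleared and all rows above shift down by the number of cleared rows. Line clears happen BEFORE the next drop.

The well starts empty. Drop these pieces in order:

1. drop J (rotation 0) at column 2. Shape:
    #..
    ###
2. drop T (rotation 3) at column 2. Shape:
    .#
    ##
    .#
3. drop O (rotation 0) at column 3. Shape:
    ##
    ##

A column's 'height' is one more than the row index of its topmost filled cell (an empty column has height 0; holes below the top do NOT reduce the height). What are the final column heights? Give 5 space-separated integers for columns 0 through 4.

Drop 1: J rot0 at col 2 lands with bottom-row=0; cleared 0 line(s) (total 0); column heights now [0 0 2 1 1], max=2
Drop 2: T rot3 at col 2 lands with bottom-row=1; cleared 0 line(s) (total 0); column heights now [0 0 3 4 1], max=4
Drop 3: O rot0 at col 3 lands with bottom-row=4; cleared 0 line(s) (total 0); column heights now [0 0 3 6 6], max=6

Answer: 0 0 3 6 6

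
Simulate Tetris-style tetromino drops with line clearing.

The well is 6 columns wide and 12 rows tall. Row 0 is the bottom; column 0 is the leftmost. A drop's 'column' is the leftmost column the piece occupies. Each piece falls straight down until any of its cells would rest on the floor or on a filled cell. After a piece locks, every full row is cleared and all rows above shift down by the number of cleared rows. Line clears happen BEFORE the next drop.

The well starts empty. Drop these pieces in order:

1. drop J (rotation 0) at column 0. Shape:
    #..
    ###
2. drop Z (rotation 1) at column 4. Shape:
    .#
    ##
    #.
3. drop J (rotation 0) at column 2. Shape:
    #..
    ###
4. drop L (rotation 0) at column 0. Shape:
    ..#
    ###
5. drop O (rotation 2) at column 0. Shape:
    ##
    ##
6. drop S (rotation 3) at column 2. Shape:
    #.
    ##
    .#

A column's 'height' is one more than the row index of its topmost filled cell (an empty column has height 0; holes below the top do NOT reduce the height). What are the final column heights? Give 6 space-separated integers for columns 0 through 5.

Drop 1: J rot0 at col 0 lands with bottom-row=0; cleared 0 line(s) (total 0); column heights now [2 1 1 0 0 0], max=2
Drop 2: Z rot1 at col 4 lands with bottom-row=0; cleared 0 line(s) (total 0); column heights now [2 1 1 0 2 3], max=3
Drop 3: J rot0 at col 2 lands with bottom-row=2; cleared 0 line(s) (total 0); column heights now [2 1 4 3 3 3], max=4
Drop 4: L rot0 at col 0 lands with bottom-row=4; cleared 0 line(s) (total 0); column heights now [5 5 6 3 3 3], max=6
Drop 5: O rot2 at col 0 lands with bottom-row=5; cleared 0 line(s) (total 0); column heights now [7 7 6 3 3 3], max=7
Drop 6: S rot3 at col 2 lands with bottom-row=5; cleared 0 line(s) (total 0); column heights now [7 7 8 7 3 3], max=8

Answer: 7 7 8 7 3 3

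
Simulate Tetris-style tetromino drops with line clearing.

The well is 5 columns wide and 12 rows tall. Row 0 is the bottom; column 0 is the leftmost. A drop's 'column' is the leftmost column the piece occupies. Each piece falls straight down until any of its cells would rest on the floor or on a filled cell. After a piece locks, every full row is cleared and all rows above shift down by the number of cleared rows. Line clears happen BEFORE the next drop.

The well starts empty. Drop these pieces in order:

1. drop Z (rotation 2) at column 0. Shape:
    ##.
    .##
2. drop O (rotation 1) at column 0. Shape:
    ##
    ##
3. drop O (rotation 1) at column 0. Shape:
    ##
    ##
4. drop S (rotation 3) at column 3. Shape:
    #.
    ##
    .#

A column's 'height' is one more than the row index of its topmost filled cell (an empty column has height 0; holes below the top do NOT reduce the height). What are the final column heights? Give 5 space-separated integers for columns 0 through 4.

Answer: 6 6 1 3 2

Derivation:
Drop 1: Z rot2 at col 0 lands with bottom-row=0; cleared 0 line(s) (total 0); column heights now [2 2 1 0 0], max=2
Drop 2: O rot1 at col 0 lands with bottom-row=2; cleared 0 line(s) (total 0); column heights now [4 4 1 0 0], max=4
Drop 3: O rot1 at col 0 lands with bottom-row=4; cleared 0 line(s) (total 0); column heights now [6 6 1 0 0], max=6
Drop 4: S rot3 at col 3 lands with bottom-row=0; cleared 0 line(s) (total 0); column heights now [6 6 1 3 2], max=6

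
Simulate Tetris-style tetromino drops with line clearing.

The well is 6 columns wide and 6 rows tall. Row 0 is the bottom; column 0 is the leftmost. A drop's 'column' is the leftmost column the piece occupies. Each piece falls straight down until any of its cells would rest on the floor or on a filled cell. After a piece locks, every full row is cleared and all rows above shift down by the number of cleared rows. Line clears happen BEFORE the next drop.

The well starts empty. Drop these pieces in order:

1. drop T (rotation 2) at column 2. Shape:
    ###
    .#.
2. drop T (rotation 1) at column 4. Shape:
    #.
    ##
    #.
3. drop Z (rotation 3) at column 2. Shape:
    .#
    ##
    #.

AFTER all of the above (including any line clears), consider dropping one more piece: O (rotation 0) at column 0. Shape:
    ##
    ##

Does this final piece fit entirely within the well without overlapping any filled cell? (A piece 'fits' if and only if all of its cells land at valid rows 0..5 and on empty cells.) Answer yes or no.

Answer: yes

Derivation:
Drop 1: T rot2 at col 2 lands with bottom-row=0; cleared 0 line(s) (total 0); column heights now [0 0 2 2 2 0], max=2
Drop 2: T rot1 at col 4 lands with bottom-row=2; cleared 0 line(s) (total 0); column heights now [0 0 2 2 5 4], max=5
Drop 3: Z rot3 at col 2 lands with bottom-row=2; cleared 0 line(s) (total 0); column heights now [0 0 4 5 5 4], max=5
Test piece O rot0 at col 0 (width 2): heights before test = [0 0 4 5 5 4]; fits = True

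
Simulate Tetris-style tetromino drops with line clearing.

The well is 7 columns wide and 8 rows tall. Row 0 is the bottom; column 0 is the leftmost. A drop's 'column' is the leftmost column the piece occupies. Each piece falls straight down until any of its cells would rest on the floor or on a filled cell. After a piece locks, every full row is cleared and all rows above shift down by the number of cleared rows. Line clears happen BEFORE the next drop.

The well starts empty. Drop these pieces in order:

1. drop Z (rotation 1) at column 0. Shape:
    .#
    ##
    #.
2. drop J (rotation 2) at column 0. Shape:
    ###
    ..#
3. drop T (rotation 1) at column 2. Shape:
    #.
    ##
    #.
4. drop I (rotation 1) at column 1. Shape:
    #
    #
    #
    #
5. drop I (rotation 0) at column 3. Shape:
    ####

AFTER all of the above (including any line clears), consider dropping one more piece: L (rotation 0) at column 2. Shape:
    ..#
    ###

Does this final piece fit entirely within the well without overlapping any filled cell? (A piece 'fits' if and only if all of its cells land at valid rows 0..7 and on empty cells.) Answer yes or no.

Drop 1: Z rot1 at col 0 lands with bottom-row=0; cleared 0 line(s) (total 0); column heights now [2 3 0 0 0 0 0], max=3
Drop 2: J rot2 at col 0 lands with bottom-row=2; cleared 0 line(s) (total 0); column heights now [4 4 4 0 0 0 0], max=4
Drop 3: T rot1 at col 2 lands with bottom-row=4; cleared 0 line(s) (total 0); column heights now [4 4 7 6 0 0 0], max=7
Drop 4: I rot1 at col 1 lands with bottom-row=4; cleared 0 line(s) (total 0); column heights now [4 8 7 6 0 0 0], max=8
Drop 5: I rot0 at col 3 lands with bottom-row=6; cleared 0 line(s) (total 0); column heights now [4 8 7 7 7 7 7], max=8
Test piece L rot0 at col 2 (width 3): heights before test = [4 8 7 7 7 7 7]; fits = False

Answer: no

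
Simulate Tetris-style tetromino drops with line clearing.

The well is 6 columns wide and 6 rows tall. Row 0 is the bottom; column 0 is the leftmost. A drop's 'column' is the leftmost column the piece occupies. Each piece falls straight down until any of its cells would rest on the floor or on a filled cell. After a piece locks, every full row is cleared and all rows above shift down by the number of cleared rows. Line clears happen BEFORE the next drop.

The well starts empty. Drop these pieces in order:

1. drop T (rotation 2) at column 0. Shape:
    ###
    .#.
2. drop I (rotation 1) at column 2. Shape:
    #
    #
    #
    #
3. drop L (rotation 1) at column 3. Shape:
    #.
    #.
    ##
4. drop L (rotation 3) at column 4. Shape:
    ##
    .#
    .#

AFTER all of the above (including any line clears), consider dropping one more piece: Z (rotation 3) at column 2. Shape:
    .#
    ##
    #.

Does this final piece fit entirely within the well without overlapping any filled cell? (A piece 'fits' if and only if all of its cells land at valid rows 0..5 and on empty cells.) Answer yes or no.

Answer: no

Derivation:
Drop 1: T rot2 at col 0 lands with bottom-row=0; cleared 0 line(s) (total 0); column heights now [2 2 2 0 0 0], max=2
Drop 2: I rot1 at col 2 lands with bottom-row=2; cleared 0 line(s) (total 0); column heights now [2 2 6 0 0 0], max=6
Drop 3: L rot1 at col 3 lands with bottom-row=0; cleared 0 line(s) (total 0); column heights now [2 2 6 3 1 0], max=6
Drop 4: L rot3 at col 4 lands with bottom-row=0; cleared 0 line(s) (total 0); column heights now [2 2 6 3 3 3], max=6
Test piece Z rot3 at col 2 (width 2): heights before test = [2 2 6 3 3 3]; fits = False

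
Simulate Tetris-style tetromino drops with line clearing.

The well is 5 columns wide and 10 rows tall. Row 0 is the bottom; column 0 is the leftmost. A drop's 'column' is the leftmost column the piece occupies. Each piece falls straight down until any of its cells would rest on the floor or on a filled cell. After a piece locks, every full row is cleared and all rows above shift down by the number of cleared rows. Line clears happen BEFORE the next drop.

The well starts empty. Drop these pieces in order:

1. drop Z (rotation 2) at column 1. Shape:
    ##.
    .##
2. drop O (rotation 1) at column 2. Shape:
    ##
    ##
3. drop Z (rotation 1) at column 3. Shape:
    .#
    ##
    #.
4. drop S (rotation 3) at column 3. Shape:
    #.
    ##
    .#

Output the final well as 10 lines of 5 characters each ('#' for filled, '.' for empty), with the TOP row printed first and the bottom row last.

Drop 1: Z rot2 at col 1 lands with bottom-row=0; cleared 0 line(s) (total 0); column heights now [0 2 2 1 0], max=2
Drop 2: O rot1 at col 2 lands with bottom-row=2; cleared 0 line(s) (total 0); column heights now [0 2 4 4 0], max=4
Drop 3: Z rot1 at col 3 lands with bottom-row=4; cleared 0 line(s) (total 0); column heights now [0 2 4 6 7], max=7
Drop 4: S rot3 at col 3 lands with bottom-row=7; cleared 0 line(s) (total 0); column heights now [0 2 4 10 9], max=10

Answer: ...#.
...##
....#
....#
...##
...#.
..##.
..##.
.##..
..##.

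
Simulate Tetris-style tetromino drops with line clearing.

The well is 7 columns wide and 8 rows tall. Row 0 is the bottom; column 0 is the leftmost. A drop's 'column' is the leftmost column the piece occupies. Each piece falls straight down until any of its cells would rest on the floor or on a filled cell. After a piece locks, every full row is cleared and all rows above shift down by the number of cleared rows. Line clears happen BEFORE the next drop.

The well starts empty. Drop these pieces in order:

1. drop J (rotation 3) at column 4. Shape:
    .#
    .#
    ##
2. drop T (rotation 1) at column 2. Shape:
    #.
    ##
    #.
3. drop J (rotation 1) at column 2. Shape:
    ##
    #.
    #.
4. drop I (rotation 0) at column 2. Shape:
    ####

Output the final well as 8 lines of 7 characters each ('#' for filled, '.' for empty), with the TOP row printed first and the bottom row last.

Answer: .......
..####.
..##...
..#....
..#....
..#..#.
..##.#.
..#.##.

Derivation:
Drop 1: J rot3 at col 4 lands with bottom-row=0; cleared 0 line(s) (total 0); column heights now [0 0 0 0 1 3 0], max=3
Drop 2: T rot1 at col 2 lands with bottom-row=0; cleared 0 line(s) (total 0); column heights now [0 0 3 2 1 3 0], max=3
Drop 3: J rot1 at col 2 lands with bottom-row=3; cleared 0 line(s) (total 0); column heights now [0 0 6 6 1 3 0], max=6
Drop 4: I rot0 at col 2 lands with bottom-row=6; cleared 0 line(s) (total 0); column heights now [0 0 7 7 7 7 0], max=7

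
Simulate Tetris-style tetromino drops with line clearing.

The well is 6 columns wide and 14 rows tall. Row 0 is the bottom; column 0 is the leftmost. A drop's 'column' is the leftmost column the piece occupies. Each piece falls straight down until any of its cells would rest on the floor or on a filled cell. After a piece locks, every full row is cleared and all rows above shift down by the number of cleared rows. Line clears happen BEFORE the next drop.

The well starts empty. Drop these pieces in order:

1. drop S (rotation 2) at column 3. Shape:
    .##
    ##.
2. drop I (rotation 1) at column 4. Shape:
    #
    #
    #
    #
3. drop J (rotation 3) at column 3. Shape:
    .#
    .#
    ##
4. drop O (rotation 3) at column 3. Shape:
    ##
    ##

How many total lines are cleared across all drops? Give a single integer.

Answer: 0

Derivation:
Drop 1: S rot2 at col 3 lands with bottom-row=0; cleared 0 line(s) (total 0); column heights now [0 0 0 1 2 2], max=2
Drop 2: I rot1 at col 4 lands with bottom-row=2; cleared 0 line(s) (total 0); column heights now [0 0 0 1 6 2], max=6
Drop 3: J rot3 at col 3 lands with bottom-row=6; cleared 0 line(s) (total 0); column heights now [0 0 0 7 9 2], max=9
Drop 4: O rot3 at col 3 lands with bottom-row=9; cleared 0 line(s) (total 0); column heights now [0 0 0 11 11 2], max=11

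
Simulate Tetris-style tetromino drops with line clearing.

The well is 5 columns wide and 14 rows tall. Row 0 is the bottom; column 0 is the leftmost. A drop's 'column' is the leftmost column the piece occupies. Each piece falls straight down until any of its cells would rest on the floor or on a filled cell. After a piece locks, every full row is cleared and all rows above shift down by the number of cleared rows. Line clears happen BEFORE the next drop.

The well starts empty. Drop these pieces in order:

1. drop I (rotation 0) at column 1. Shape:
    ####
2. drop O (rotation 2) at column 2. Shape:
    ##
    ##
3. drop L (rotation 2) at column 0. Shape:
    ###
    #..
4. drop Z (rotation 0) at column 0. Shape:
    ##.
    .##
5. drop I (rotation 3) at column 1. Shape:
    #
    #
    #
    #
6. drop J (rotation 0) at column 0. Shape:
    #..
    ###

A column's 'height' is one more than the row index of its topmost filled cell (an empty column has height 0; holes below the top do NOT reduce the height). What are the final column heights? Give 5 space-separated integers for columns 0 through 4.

Drop 1: I rot0 at col 1 lands with bottom-row=0; cleared 0 line(s) (total 0); column heights now [0 1 1 1 1], max=1
Drop 2: O rot2 at col 2 lands with bottom-row=1; cleared 0 line(s) (total 0); column heights now [0 1 3 3 1], max=3
Drop 3: L rot2 at col 0 lands with bottom-row=2; cleared 0 line(s) (total 0); column heights now [4 4 4 3 1], max=4
Drop 4: Z rot0 at col 0 lands with bottom-row=4; cleared 0 line(s) (total 0); column heights now [6 6 5 3 1], max=6
Drop 5: I rot3 at col 1 lands with bottom-row=6; cleared 0 line(s) (total 0); column heights now [6 10 5 3 1], max=10
Drop 6: J rot0 at col 0 lands with bottom-row=10; cleared 0 line(s) (total 0); column heights now [12 11 11 3 1], max=12

Answer: 12 11 11 3 1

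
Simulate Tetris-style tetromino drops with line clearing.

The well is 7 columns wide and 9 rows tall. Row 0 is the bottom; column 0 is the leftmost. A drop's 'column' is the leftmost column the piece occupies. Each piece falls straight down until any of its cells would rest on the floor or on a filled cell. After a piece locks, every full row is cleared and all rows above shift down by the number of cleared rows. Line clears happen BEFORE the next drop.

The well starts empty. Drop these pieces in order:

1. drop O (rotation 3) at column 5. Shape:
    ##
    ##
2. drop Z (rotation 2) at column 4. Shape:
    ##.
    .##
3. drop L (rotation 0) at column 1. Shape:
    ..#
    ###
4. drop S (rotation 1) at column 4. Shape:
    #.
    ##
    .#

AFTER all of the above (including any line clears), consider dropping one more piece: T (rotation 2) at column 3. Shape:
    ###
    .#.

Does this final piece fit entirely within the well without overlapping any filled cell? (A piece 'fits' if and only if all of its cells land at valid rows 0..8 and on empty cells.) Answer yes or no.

Answer: yes

Derivation:
Drop 1: O rot3 at col 5 lands with bottom-row=0; cleared 0 line(s) (total 0); column heights now [0 0 0 0 0 2 2], max=2
Drop 2: Z rot2 at col 4 lands with bottom-row=2; cleared 0 line(s) (total 0); column heights now [0 0 0 0 4 4 3], max=4
Drop 3: L rot0 at col 1 lands with bottom-row=0; cleared 0 line(s) (total 0); column heights now [0 1 1 2 4 4 3], max=4
Drop 4: S rot1 at col 4 lands with bottom-row=4; cleared 0 line(s) (total 0); column heights now [0 1 1 2 7 6 3], max=7
Test piece T rot2 at col 3 (width 3): heights before test = [0 1 1 2 7 6 3]; fits = True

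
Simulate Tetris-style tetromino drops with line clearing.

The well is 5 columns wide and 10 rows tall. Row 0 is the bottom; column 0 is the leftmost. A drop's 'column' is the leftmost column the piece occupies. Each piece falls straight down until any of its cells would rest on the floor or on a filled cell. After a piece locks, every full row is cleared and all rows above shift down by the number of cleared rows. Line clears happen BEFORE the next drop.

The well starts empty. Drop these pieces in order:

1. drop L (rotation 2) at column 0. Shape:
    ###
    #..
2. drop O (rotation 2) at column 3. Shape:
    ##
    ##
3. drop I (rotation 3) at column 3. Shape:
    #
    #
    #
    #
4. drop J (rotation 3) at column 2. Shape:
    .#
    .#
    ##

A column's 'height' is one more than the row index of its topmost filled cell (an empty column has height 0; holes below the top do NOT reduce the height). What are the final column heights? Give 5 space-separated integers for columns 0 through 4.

Drop 1: L rot2 at col 0 lands with bottom-row=0; cleared 0 line(s) (total 0); column heights now [2 2 2 0 0], max=2
Drop 2: O rot2 at col 3 lands with bottom-row=0; cleared 1 line(s) (total 1); column heights now [1 0 0 1 1], max=1
Drop 3: I rot3 at col 3 lands with bottom-row=1; cleared 0 line(s) (total 1); column heights now [1 0 0 5 1], max=5
Drop 4: J rot3 at col 2 lands with bottom-row=5; cleared 0 line(s) (total 1); column heights now [1 0 6 8 1], max=8

Answer: 1 0 6 8 1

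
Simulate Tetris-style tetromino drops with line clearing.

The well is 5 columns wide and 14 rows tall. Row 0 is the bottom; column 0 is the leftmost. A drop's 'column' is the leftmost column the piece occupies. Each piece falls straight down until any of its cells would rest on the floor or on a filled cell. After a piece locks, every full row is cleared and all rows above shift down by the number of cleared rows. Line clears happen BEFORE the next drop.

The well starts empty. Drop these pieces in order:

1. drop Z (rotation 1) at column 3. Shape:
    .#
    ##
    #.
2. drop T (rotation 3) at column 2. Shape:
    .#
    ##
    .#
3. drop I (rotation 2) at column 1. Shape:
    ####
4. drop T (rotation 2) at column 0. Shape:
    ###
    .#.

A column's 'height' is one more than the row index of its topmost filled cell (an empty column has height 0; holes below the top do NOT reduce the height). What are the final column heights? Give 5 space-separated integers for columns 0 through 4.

Drop 1: Z rot1 at col 3 lands with bottom-row=0; cleared 0 line(s) (total 0); column heights now [0 0 0 2 3], max=3
Drop 2: T rot3 at col 2 lands with bottom-row=2; cleared 0 line(s) (total 0); column heights now [0 0 4 5 3], max=5
Drop 3: I rot2 at col 1 lands with bottom-row=5; cleared 0 line(s) (total 0); column heights now [0 6 6 6 6], max=6
Drop 4: T rot2 at col 0 lands with bottom-row=6; cleared 0 line(s) (total 0); column heights now [8 8 8 6 6], max=8

Answer: 8 8 8 6 6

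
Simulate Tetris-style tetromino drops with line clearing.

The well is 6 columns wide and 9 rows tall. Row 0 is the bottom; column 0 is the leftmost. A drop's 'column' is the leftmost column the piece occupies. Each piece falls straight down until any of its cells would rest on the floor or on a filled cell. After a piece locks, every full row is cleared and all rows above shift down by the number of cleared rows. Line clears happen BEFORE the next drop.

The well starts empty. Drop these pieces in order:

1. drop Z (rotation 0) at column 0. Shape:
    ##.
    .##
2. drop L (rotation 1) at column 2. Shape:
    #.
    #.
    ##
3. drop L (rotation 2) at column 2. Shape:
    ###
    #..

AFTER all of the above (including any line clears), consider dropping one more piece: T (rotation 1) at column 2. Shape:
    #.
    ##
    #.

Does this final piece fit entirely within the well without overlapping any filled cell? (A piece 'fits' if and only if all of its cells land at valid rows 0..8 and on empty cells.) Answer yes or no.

Drop 1: Z rot0 at col 0 lands with bottom-row=0; cleared 0 line(s) (total 0); column heights now [2 2 1 0 0 0], max=2
Drop 2: L rot1 at col 2 lands with bottom-row=1; cleared 0 line(s) (total 0); column heights now [2 2 4 2 0 0], max=4
Drop 3: L rot2 at col 2 lands with bottom-row=4; cleared 0 line(s) (total 0); column heights now [2 2 6 6 6 0], max=6
Test piece T rot1 at col 2 (width 2): heights before test = [2 2 6 6 6 0]; fits = True

Answer: yes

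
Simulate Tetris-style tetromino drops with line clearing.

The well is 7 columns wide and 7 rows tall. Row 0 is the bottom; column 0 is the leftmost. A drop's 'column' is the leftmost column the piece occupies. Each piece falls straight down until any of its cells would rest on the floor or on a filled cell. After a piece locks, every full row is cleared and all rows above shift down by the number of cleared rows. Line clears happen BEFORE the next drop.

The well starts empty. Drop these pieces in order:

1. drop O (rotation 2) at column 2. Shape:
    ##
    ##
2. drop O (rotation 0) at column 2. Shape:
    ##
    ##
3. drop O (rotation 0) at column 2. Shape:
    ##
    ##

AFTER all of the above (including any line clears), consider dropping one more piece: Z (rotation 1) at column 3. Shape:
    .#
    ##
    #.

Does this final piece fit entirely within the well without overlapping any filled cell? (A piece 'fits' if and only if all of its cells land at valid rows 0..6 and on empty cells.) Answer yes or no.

Drop 1: O rot2 at col 2 lands with bottom-row=0; cleared 0 line(s) (total 0); column heights now [0 0 2 2 0 0 0], max=2
Drop 2: O rot0 at col 2 lands with bottom-row=2; cleared 0 line(s) (total 0); column heights now [0 0 4 4 0 0 0], max=4
Drop 3: O rot0 at col 2 lands with bottom-row=4; cleared 0 line(s) (total 0); column heights now [0 0 6 6 0 0 0], max=6
Test piece Z rot1 at col 3 (width 2): heights before test = [0 0 6 6 0 0 0]; fits = False

Answer: no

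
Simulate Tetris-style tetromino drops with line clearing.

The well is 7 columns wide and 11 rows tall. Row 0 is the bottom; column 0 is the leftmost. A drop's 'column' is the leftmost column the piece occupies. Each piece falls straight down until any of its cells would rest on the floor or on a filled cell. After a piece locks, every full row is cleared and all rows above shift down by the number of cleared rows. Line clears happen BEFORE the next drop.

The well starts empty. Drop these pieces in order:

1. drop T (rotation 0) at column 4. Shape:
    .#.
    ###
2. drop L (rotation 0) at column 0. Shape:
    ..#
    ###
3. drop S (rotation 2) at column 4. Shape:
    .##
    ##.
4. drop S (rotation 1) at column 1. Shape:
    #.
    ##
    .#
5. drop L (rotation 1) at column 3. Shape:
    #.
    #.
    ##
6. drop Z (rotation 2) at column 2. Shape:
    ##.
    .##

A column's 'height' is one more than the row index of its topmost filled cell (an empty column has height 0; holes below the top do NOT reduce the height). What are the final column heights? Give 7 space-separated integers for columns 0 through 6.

Drop 1: T rot0 at col 4 lands with bottom-row=0; cleared 0 line(s) (total 0); column heights now [0 0 0 0 1 2 1], max=2
Drop 2: L rot0 at col 0 lands with bottom-row=0; cleared 0 line(s) (total 0); column heights now [1 1 2 0 1 2 1], max=2
Drop 3: S rot2 at col 4 lands with bottom-row=2; cleared 0 line(s) (total 0); column heights now [1 1 2 0 3 4 4], max=4
Drop 4: S rot1 at col 1 lands with bottom-row=2; cleared 0 line(s) (total 0); column heights now [1 5 4 0 3 4 4], max=5
Drop 5: L rot1 at col 3 lands with bottom-row=3; cleared 0 line(s) (total 0); column heights now [1 5 4 6 4 4 4], max=6
Drop 6: Z rot2 at col 2 lands with bottom-row=6; cleared 0 line(s) (total 0); column heights now [1 5 8 8 7 4 4], max=8

Answer: 1 5 8 8 7 4 4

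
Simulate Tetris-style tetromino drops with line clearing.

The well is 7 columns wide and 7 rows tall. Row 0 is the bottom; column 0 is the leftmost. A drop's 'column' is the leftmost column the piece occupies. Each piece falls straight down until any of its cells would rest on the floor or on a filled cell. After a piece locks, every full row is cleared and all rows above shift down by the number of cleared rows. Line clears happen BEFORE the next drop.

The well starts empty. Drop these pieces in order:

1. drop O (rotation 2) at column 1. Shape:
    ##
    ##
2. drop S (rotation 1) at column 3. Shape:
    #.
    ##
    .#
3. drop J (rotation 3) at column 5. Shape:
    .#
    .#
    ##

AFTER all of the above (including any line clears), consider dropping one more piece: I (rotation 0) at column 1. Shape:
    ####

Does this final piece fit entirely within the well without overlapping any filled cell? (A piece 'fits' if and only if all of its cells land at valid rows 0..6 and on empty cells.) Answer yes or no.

Answer: yes

Derivation:
Drop 1: O rot2 at col 1 lands with bottom-row=0; cleared 0 line(s) (total 0); column heights now [0 2 2 0 0 0 0], max=2
Drop 2: S rot1 at col 3 lands with bottom-row=0; cleared 0 line(s) (total 0); column heights now [0 2 2 3 2 0 0], max=3
Drop 3: J rot3 at col 5 lands with bottom-row=0; cleared 0 line(s) (total 0); column heights now [0 2 2 3 2 1 3], max=3
Test piece I rot0 at col 1 (width 4): heights before test = [0 2 2 3 2 1 3]; fits = True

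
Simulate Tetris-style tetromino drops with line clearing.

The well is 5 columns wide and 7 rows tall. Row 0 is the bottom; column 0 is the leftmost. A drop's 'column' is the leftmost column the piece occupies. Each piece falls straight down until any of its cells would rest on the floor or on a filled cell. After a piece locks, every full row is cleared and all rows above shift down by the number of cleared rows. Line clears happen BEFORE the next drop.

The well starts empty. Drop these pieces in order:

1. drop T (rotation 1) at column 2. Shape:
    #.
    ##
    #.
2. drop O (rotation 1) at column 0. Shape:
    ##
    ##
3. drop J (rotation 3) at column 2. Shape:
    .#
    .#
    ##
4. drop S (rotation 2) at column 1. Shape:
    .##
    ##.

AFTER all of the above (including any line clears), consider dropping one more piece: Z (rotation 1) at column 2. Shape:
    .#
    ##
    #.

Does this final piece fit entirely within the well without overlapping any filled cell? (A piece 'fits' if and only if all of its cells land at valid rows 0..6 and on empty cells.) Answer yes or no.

Answer: no

Derivation:
Drop 1: T rot1 at col 2 lands with bottom-row=0; cleared 0 line(s) (total 0); column heights now [0 0 3 2 0], max=3
Drop 2: O rot1 at col 0 lands with bottom-row=0; cleared 0 line(s) (total 0); column heights now [2 2 3 2 0], max=3
Drop 3: J rot3 at col 2 lands with bottom-row=3; cleared 0 line(s) (total 0); column heights now [2 2 4 6 0], max=6
Drop 4: S rot2 at col 1 lands with bottom-row=5; cleared 0 line(s) (total 0); column heights now [2 6 7 7 0], max=7
Test piece Z rot1 at col 2 (width 2): heights before test = [2 6 7 7 0]; fits = False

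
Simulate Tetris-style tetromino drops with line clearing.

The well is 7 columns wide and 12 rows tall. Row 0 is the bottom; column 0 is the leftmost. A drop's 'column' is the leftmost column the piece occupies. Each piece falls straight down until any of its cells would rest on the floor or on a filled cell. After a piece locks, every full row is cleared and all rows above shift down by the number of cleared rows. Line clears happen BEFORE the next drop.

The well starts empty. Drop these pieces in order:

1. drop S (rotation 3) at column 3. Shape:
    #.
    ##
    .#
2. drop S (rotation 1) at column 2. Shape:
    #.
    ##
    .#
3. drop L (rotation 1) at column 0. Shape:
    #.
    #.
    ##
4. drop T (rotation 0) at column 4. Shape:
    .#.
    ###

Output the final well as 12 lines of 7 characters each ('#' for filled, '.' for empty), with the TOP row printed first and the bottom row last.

Answer: .......
.......
.......
.......
.......
.......
..#....
..##...
...#.#.
#..####
#..##..
##..#..

Derivation:
Drop 1: S rot3 at col 3 lands with bottom-row=0; cleared 0 line(s) (total 0); column heights now [0 0 0 3 2 0 0], max=3
Drop 2: S rot1 at col 2 lands with bottom-row=3; cleared 0 line(s) (total 0); column heights now [0 0 6 5 2 0 0], max=6
Drop 3: L rot1 at col 0 lands with bottom-row=0; cleared 0 line(s) (total 0); column heights now [3 1 6 5 2 0 0], max=6
Drop 4: T rot0 at col 4 lands with bottom-row=2; cleared 0 line(s) (total 0); column heights now [3 1 6 5 3 4 3], max=6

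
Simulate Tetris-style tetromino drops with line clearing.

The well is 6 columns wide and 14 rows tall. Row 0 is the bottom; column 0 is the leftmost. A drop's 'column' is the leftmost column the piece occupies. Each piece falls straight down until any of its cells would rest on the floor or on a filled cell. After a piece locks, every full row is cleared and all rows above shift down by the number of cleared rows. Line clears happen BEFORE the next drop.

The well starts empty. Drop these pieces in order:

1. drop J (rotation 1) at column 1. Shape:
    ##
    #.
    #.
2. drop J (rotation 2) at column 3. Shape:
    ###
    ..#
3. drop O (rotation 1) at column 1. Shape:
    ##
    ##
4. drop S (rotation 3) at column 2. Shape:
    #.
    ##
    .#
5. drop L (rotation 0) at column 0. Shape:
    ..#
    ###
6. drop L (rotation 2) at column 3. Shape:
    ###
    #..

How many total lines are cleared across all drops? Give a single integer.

Drop 1: J rot1 at col 1 lands with bottom-row=0; cleared 0 line(s) (total 0); column heights now [0 3 3 0 0 0], max=3
Drop 2: J rot2 at col 3 lands with bottom-row=0; cleared 0 line(s) (total 0); column heights now [0 3 3 2 2 2], max=3
Drop 3: O rot1 at col 1 lands with bottom-row=3; cleared 0 line(s) (total 0); column heights now [0 5 5 2 2 2], max=5
Drop 4: S rot3 at col 2 lands with bottom-row=4; cleared 0 line(s) (total 0); column heights now [0 5 7 6 2 2], max=7
Drop 5: L rot0 at col 0 lands with bottom-row=7; cleared 0 line(s) (total 0); column heights now [8 8 9 6 2 2], max=9
Drop 6: L rot2 at col 3 lands with bottom-row=6; cleared 1 line(s) (total 1); column heights now [0 5 8 7 2 2], max=8

Answer: 1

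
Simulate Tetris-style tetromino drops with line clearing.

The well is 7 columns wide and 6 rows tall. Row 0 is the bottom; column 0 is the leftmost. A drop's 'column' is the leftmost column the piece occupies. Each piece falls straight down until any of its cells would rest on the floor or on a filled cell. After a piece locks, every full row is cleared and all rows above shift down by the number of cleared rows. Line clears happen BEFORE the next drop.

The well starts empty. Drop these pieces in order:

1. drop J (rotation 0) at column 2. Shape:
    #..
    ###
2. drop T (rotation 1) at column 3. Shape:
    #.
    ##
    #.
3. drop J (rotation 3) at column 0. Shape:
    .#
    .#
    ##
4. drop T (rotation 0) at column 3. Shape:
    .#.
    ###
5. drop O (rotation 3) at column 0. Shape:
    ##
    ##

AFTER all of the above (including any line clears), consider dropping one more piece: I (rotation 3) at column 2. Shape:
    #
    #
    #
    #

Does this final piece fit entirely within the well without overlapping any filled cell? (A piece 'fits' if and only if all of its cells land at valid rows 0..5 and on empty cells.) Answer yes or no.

Drop 1: J rot0 at col 2 lands with bottom-row=0; cleared 0 line(s) (total 0); column heights now [0 0 2 1 1 0 0], max=2
Drop 2: T rot1 at col 3 lands with bottom-row=1; cleared 0 line(s) (total 0); column heights now [0 0 2 4 3 0 0], max=4
Drop 3: J rot3 at col 0 lands with bottom-row=0; cleared 0 line(s) (total 0); column heights now [1 3 2 4 3 0 0], max=4
Drop 4: T rot0 at col 3 lands with bottom-row=4; cleared 0 line(s) (total 0); column heights now [1 3 2 5 6 5 0], max=6
Drop 5: O rot3 at col 0 lands with bottom-row=3; cleared 0 line(s) (total 0); column heights now [5 5 2 5 6 5 0], max=6
Test piece I rot3 at col 2 (width 1): heights before test = [5 5 2 5 6 5 0]; fits = True

Answer: yes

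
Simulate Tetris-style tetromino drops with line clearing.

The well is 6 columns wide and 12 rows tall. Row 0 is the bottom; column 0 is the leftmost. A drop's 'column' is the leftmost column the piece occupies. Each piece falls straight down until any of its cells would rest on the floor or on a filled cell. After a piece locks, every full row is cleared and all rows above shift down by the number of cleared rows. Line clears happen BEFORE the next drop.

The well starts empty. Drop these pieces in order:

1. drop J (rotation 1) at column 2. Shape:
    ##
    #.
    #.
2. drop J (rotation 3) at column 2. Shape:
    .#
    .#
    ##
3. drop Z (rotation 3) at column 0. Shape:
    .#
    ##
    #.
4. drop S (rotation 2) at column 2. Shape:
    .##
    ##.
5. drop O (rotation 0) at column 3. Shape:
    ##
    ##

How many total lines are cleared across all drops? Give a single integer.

Drop 1: J rot1 at col 2 lands with bottom-row=0; cleared 0 line(s) (total 0); column heights now [0 0 3 3 0 0], max=3
Drop 2: J rot3 at col 2 lands with bottom-row=3; cleared 0 line(s) (total 0); column heights now [0 0 4 6 0 0], max=6
Drop 3: Z rot3 at col 0 lands with bottom-row=0; cleared 0 line(s) (total 0); column heights now [2 3 4 6 0 0], max=6
Drop 4: S rot2 at col 2 lands with bottom-row=6; cleared 0 line(s) (total 0); column heights now [2 3 7 8 8 0], max=8
Drop 5: O rot0 at col 3 lands with bottom-row=8; cleared 0 line(s) (total 0); column heights now [2 3 7 10 10 0], max=10

Answer: 0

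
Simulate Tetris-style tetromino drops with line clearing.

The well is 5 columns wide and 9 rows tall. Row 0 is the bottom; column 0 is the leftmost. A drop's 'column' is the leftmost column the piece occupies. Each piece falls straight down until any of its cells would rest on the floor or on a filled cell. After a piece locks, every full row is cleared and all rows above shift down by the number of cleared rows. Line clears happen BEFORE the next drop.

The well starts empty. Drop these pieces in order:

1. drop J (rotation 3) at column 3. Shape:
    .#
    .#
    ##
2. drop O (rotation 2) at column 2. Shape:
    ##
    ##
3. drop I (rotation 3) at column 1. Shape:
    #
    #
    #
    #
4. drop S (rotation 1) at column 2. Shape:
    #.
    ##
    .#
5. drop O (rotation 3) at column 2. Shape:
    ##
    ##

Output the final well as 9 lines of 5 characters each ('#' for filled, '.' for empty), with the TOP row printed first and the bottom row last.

Drop 1: J rot3 at col 3 lands with bottom-row=0; cleared 0 line(s) (total 0); column heights now [0 0 0 1 3], max=3
Drop 2: O rot2 at col 2 lands with bottom-row=1; cleared 0 line(s) (total 0); column heights now [0 0 3 3 3], max=3
Drop 3: I rot3 at col 1 lands with bottom-row=0; cleared 0 line(s) (total 0); column heights now [0 4 3 3 3], max=4
Drop 4: S rot1 at col 2 lands with bottom-row=3; cleared 0 line(s) (total 0); column heights now [0 4 6 5 3], max=6
Drop 5: O rot3 at col 2 lands with bottom-row=6; cleared 0 line(s) (total 0); column heights now [0 4 8 8 3], max=8

Answer: .....
..##.
..##.
..#..
..##.
.#.#.
.####
.####
.#.##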